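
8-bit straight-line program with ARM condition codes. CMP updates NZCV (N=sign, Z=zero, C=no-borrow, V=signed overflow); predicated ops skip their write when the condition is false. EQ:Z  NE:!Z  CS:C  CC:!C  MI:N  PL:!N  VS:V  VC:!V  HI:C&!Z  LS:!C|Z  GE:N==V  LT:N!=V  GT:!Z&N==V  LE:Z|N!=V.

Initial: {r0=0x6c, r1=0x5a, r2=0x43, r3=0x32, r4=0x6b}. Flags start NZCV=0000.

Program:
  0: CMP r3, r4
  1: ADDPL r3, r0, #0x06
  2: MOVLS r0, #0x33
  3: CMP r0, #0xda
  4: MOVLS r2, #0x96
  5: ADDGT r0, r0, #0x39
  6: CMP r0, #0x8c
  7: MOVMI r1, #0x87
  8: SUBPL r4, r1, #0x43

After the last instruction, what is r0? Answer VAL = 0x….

0: ✓ CMP  NZCV=1000
1: · ADDPL
2: ✓ MOVLS  r0←0x33
3: ✓ CMP  NZCV=0000
4: ✓ MOVLS  r2←0x96
5: ✓ ADDGT  r0←0x6c
6: ✓ CMP  NZCV=1001
7: ✓ MOVMI  r1←0x87
8: · SUBPL

VAL = 0x6c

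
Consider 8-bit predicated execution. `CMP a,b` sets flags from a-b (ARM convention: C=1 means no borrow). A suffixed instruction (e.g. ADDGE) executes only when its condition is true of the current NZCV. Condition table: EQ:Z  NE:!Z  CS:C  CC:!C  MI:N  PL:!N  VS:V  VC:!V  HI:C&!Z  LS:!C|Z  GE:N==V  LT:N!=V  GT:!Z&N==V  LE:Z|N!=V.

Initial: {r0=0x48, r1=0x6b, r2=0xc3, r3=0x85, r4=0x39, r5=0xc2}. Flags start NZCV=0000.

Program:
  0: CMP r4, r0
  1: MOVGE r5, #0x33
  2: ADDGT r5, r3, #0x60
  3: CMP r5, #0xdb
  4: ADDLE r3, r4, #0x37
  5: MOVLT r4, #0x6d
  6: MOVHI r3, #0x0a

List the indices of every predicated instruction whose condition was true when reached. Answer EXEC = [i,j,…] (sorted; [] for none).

[0] flags=1000 → (cmp)
[1] flags=1000 GE?F → skip
[2] flags=1000 GT?F → skip
[3] flags=1000 → (cmp)
[4] flags=1000 LE?T → r3=0x70
[5] flags=1000 LT?T → r4=0x6d
[6] flags=1000 HI?F → skip

EXEC = [4,5]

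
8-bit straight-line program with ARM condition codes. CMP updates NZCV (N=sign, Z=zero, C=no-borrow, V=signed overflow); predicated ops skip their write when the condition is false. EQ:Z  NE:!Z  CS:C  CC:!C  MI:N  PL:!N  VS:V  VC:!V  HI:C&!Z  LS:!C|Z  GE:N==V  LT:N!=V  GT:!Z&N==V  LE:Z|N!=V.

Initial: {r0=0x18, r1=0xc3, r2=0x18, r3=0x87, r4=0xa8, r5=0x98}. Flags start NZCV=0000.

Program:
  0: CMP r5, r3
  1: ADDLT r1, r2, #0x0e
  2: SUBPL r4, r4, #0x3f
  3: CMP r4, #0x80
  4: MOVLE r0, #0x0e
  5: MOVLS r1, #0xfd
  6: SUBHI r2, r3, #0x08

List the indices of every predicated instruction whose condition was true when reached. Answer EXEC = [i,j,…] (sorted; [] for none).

EXEC = [2,5]

0: ✓ CMP  NZCV=0010
1: · ADDLT
2: ✓ SUBPL  r4←0x69
3: ✓ CMP  NZCV=1001
4: · MOVLE
5: ✓ MOVLS  r1←0xfd
6: · SUBHI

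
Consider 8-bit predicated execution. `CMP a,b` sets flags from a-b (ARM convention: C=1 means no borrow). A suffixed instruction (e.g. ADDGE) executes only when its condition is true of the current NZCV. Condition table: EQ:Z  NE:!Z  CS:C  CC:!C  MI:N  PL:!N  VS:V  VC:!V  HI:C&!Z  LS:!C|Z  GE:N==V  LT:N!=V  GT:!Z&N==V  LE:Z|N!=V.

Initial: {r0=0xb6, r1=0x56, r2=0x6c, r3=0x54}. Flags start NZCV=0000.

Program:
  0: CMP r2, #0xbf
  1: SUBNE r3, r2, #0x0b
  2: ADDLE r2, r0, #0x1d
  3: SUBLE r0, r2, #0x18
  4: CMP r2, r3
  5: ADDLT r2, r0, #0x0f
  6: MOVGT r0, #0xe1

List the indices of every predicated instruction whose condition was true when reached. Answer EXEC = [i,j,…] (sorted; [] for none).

EXEC = [1,6]

0: ✓ CMP  NZCV=1001
1: ✓ SUBNE  r3←0x61
2: · ADDLE
3: · SUBLE
4: ✓ CMP  NZCV=0010
5: · ADDLT
6: ✓ MOVGT  r0←0xe1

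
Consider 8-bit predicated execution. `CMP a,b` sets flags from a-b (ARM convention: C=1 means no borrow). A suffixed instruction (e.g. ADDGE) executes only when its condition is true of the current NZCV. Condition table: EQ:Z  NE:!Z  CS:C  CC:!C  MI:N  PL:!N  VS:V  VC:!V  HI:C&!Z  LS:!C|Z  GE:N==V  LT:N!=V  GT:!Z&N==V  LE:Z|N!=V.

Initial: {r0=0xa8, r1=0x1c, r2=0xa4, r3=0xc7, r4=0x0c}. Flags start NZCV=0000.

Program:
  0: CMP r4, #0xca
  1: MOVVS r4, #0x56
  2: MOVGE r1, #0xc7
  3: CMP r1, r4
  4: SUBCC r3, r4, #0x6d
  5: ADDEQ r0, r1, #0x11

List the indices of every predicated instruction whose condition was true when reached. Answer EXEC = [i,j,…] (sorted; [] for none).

[0] flags=0000 → (cmp)
[1] flags=0000 VS?F → skip
[2] flags=0000 GE?T → r1=0xc7
[3] flags=1010 → (cmp)
[4] flags=1010 CC?F → skip
[5] flags=1010 EQ?F → skip

EXEC = [2]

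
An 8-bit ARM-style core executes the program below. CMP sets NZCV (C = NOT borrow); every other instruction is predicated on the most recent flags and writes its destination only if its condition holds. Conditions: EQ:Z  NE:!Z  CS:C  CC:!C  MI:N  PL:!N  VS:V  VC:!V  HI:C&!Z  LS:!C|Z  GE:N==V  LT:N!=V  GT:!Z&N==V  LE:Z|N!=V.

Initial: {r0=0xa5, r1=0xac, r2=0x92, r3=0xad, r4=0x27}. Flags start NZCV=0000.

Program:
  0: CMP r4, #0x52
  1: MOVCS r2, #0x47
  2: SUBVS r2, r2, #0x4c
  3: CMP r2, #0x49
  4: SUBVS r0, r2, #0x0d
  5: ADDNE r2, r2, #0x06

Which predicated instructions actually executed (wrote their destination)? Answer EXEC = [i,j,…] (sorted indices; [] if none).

EXEC = [4,5]

[0] flags=1000 → (cmp)
[1] flags=1000 CS?F → skip
[2] flags=1000 VS?F → skip
[3] flags=0011 → (cmp)
[4] flags=0011 VS?T → r0=0x85
[5] flags=0011 NE?T → r2=0x98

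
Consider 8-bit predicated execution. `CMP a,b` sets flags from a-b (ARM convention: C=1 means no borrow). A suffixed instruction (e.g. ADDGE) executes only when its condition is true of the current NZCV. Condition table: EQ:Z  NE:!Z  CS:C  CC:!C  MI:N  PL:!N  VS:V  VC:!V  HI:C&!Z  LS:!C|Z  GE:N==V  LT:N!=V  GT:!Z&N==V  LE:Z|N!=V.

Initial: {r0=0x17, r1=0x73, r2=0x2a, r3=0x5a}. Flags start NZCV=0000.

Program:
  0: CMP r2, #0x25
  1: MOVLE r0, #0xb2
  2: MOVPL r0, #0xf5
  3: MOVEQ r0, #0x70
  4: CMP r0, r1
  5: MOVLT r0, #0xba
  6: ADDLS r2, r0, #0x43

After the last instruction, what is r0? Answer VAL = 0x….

[0] flags=0010 → (cmp)
[1] flags=0010 LE?F → skip
[2] flags=0010 PL?T → r0=0xf5
[3] flags=0010 EQ?F → skip
[4] flags=1010 → (cmp)
[5] flags=1010 LT?T → r0=0xba
[6] flags=1010 LS?F → skip

VAL = 0xba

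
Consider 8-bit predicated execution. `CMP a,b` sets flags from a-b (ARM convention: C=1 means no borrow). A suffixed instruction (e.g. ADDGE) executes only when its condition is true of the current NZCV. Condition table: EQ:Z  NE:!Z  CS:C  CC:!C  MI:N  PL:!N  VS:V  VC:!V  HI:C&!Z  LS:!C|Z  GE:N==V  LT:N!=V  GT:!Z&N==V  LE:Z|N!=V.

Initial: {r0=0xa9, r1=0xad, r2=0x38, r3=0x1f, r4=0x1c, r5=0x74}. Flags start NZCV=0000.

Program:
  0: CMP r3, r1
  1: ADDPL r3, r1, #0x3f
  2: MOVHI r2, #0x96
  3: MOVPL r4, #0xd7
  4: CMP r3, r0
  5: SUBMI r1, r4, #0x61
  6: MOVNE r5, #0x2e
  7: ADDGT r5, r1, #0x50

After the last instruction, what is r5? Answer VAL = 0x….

VAL = 0xfd

0: ✓ CMP  NZCV=0000
1: ✓ ADDPL  r3←0xec
2: · MOVHI
3: ✓ MOVPL  r4←0xd7
4: ✓ CMP  NZCV=0010
5: · SUBMI
6: ✓ MOVNE  r5←0x2e
7: ✓ ADDGT  r5←0xfd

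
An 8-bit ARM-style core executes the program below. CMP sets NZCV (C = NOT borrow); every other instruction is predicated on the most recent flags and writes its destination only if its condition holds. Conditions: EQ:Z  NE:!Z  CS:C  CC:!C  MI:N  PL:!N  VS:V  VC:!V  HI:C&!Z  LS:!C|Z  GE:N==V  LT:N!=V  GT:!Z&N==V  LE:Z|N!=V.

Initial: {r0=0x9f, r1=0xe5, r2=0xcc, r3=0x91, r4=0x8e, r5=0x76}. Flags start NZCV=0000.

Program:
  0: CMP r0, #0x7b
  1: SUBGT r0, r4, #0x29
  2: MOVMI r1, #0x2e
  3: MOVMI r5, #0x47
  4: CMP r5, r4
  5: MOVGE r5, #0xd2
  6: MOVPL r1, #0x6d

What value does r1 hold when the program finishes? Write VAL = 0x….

[0] flags=0011 → (cmp)
[1] flags=0011 GT?F → skip
[2] flags=0011 MI?F → skip
[3] flags=0011 MI?F → skip
[4] flags=1001 → (cmp)
[5] flags=1001 GE?T → r5=0xd2
[6] flags=1001 PL?F → skip

VAL = 0xe5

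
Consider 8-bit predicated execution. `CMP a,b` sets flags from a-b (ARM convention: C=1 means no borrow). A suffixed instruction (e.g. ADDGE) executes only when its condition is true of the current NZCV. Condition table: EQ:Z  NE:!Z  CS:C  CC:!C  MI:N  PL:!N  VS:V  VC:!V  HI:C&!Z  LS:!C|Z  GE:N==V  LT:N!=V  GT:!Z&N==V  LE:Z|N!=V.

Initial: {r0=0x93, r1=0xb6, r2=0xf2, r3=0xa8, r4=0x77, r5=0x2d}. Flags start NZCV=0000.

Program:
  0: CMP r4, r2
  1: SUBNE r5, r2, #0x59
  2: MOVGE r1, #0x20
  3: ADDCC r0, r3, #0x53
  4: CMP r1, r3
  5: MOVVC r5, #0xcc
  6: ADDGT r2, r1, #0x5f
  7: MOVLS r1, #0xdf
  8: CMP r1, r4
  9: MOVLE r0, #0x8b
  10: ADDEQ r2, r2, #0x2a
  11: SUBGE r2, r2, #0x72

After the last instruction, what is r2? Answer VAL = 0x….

VAL = 0x7f

[0] flags=1001 → (cmp)
[1] flags=1001 NE?T → r5=0x99
[2] flags=1001 GE?T → r1=0x20
[3] flags=1001 CC?T → r0=0xfb
[4] flags=0000 → (cmp)
[5] flags=0000 VC?T → r5=0xcc
[6] flags=0000 GT?T → r2=0x7f
[7] flags=0000 LS?T → r1=0xdf
[8] flags=0011 → (cmp)
[9] flags=0011 LE?T → r0=0x8b
[10] flags=0011 EQ?F → skip
[11] flags=0011 GE?F → skip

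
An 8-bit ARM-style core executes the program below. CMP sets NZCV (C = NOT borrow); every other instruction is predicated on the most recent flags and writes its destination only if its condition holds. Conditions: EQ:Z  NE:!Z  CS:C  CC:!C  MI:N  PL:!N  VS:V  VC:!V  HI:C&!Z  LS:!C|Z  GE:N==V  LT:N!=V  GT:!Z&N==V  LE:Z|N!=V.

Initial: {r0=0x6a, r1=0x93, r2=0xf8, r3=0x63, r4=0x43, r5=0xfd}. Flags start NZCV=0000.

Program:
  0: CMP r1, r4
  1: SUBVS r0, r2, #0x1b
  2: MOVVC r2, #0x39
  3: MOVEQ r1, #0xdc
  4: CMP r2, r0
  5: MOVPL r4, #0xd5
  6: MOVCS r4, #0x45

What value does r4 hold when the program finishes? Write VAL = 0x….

0: ✓ CMP  NZCV=0011
1: ✓ SUBVS  r0←0xdd
2: · MOVVC
3: · MOVEQ
4: ✓ CMP  NZCV=0010
5: ✓ MOVPL  r4←0xd5
6: ✓ MOVCS  r4←0x45

VAL = 0x45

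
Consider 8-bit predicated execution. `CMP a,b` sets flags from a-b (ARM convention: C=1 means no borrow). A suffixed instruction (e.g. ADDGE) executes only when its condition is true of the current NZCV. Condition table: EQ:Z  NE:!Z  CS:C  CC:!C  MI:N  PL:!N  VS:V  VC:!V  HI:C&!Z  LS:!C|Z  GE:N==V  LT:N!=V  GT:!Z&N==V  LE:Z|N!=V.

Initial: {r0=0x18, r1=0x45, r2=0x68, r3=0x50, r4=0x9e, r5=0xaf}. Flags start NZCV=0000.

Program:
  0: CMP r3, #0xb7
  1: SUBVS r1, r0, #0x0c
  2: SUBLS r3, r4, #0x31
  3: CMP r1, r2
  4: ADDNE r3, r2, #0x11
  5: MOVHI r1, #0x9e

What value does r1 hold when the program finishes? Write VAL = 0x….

VAL = 0x0c

0: ✓ CMP  NZCV=1001
1: ✓ SUBVS  r1←0x0c
2: ✓ SUBLS  r3←0x6d
3: ✓ CMP  NZCV=1000
4: ✓ ADDNE  r3←0x79
5: · MOVHI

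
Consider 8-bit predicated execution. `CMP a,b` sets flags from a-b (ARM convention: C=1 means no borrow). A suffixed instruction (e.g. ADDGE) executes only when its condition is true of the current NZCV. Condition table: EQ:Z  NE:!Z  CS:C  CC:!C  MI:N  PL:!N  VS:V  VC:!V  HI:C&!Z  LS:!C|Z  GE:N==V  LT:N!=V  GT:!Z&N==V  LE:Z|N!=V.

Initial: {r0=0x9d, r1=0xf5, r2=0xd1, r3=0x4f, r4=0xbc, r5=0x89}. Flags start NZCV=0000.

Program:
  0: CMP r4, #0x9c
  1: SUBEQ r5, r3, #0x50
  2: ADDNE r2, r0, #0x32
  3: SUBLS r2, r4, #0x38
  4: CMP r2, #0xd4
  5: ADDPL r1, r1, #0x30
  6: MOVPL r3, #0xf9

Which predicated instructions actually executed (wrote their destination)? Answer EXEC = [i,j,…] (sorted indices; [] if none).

EXEC = [2]

[0] flags=0010 → (cmp)
[1] flags=0010 EQ?F → skip
[2] flags=0010 NE?T → r2=0xcf
[3] flags=0010 LS?F → skip
[4] flags=1000 → (cmp)
[5] flags=1000 PL?F → skip
[6] flags=1000 PL?F → skip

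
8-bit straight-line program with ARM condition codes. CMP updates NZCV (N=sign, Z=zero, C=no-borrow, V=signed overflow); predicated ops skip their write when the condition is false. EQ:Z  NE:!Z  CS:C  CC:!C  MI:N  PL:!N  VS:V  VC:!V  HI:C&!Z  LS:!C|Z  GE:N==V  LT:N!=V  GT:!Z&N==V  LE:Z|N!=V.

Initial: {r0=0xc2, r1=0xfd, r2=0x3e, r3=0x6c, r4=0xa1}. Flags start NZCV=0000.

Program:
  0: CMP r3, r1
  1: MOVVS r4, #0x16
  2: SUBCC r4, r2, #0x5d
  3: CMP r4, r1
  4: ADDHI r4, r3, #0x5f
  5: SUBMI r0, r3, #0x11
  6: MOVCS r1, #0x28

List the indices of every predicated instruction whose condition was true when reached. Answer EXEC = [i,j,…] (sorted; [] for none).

EXEC = [2,5]

[0] flags=0000 → (cmp)
[1] flags=0000 VS?F → skip
[2] flags=0000 CC?T → r4=0xe1
[3] flags=1000 → (cmp)
[4] flags=1000 HI?F → skip
[5] flags=1000 MI?T → r0=0x5b
[6] flags=1000 CS?F → skip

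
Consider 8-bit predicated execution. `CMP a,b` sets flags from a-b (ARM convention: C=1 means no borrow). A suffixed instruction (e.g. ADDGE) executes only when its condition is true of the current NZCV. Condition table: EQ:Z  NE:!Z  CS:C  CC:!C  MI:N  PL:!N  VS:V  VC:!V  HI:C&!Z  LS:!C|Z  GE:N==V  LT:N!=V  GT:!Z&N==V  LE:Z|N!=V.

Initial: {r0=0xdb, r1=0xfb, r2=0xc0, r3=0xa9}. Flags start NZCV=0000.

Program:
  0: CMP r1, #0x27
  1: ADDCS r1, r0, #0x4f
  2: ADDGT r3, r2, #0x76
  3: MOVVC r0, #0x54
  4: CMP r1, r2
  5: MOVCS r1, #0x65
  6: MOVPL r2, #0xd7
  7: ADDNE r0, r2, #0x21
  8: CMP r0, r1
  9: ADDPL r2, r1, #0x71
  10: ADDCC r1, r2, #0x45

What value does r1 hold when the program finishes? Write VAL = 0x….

[0] flags=1010 → (cmp)
[1] flags=1010 CS?T → r1=0x2a
[2] flags=1010 GT?F → skip
[3] flags=1010 VC?T → r0=0x54
[4] flags=0000 → (cmp)
[5] flags=0000 CS?F → skip
[6] flags=0000 PL?T → r2=0xd7
[7] flags=0000 NE?T → r0=0xf8
[8] flags=1010 → (cmp)
[9] flags=1010 PL?F → skip
[10] flags=1010 CC?F → skip

VAL = 0x2a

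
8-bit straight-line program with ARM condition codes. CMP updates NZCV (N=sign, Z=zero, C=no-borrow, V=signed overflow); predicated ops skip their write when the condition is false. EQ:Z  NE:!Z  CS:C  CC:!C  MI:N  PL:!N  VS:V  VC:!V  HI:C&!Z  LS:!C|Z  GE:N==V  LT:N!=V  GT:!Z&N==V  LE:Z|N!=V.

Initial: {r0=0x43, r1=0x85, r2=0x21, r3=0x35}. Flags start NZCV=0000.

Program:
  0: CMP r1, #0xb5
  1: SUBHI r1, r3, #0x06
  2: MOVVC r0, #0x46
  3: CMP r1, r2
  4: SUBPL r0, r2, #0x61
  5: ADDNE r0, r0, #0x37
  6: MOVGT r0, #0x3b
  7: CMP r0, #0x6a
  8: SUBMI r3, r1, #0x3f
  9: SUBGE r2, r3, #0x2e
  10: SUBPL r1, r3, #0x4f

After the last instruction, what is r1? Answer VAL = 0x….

[0] flags=1000 → (cmp)
[1] flags=1000 HI?F → skip
[2] flags=1000 VC?T → r0=0x46
[3] flags=0011 → (cmp)
[4] flags=0011 PL?T → r0=0xc0
[5] flags=0011 NE?T → r0=0xf7
[6] flags=0011 GT?F → skip
[7] flags=1010 → (cmp)
[8] flags=1010 MI?T → r3=0x46
[9] flags=1010 GE?F → skip
[10] flags=1010 PL?F → skip

VAL = 0x85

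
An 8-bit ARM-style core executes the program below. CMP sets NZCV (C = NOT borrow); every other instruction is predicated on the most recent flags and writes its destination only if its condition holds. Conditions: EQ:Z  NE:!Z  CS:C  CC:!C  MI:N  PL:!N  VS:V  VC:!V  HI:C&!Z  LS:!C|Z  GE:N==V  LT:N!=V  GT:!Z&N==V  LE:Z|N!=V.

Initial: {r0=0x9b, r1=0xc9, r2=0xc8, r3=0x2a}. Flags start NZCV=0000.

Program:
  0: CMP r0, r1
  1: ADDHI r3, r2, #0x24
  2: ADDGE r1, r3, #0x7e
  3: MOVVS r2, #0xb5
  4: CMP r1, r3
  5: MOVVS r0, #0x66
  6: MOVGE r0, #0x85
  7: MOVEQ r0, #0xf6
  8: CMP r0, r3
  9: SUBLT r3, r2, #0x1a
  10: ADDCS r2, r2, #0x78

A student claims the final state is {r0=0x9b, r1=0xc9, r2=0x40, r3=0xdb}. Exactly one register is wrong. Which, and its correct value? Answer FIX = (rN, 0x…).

0: ✓ CMP  NZCV=1000
1: · ADDHI
2: · ADDGE
3: · MOVVS
4: ✓ CMP  NZCV=1010
5: · MOVVS
6: · MOVGE
7: · MOVEQ
8: ✓ CMP  NZCV=0011
9: ✓ SUBLT  r3←0xae
10: ✓ ADDCS  r2←0x40

FIX = (r3, 0xae)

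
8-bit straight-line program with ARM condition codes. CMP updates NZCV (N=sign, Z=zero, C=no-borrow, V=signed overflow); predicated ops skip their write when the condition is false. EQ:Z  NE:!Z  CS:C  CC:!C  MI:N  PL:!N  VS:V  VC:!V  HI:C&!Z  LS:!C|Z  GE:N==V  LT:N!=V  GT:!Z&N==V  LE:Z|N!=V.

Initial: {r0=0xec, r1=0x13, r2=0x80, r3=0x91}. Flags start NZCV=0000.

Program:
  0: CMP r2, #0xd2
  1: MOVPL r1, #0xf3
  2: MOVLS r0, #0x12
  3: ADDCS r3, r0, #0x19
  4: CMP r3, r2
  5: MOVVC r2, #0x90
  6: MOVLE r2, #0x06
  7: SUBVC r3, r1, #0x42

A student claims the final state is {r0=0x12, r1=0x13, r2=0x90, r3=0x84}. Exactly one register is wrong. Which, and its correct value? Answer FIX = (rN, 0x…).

[0] flags=1000 → (cmp)
[1] flags=1000 PL?F → skip
[2] flags=1000 LS?T → r0=0x12
[3] flags=1000 CS?F → skip
[4] flags=0010 → (cmp)
[5] flags=0010 VC?T → r2=0x90
[6] flags=0010 LE?F → skip
[7] flags=0010 VC?T → r3=0xd1

FIX = (r3, 0xd1)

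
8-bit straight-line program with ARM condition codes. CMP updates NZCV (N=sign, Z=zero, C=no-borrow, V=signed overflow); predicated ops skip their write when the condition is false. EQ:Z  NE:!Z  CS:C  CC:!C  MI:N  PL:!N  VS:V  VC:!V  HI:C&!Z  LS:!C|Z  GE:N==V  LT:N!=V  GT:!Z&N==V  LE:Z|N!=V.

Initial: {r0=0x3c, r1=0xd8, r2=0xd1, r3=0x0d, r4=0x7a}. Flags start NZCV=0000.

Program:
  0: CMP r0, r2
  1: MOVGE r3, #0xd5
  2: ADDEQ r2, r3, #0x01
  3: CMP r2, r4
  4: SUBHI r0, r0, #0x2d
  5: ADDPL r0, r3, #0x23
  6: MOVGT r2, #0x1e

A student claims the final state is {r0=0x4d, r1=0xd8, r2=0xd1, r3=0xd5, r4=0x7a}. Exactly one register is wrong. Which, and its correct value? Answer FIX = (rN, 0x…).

[0] flags=0000 → (cmp)
[1] flags=0000 GE?T → r3=0xd5
[2] flags=0000 EQ?F → skip
[3] flags=0011 → (cmp)
[4] flags=0011 HI?T → r0=0x0f
[5] flags=0011 PL?T → r0=0xf8
[6] flags=0011 GT?F → skip

FIX = (r0, 0xf8)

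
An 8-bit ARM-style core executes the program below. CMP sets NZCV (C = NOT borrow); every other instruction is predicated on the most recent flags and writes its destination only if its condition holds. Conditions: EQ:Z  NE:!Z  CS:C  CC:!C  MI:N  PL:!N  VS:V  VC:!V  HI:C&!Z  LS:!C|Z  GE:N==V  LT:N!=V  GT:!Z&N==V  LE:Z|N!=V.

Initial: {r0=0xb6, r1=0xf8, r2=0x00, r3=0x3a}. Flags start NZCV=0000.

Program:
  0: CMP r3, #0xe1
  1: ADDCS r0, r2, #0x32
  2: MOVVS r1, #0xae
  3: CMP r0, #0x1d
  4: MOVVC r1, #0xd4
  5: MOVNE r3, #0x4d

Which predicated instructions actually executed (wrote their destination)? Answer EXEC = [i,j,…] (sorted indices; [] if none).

[0] flags=0000 → (cmp)
[1] flags=0000 CS?F → skip
[2] flags=0000 VS?F → skip
[3] flags=1010 → (cmp)
[4] flags=1010 VC?T → r1=0xd4
[5] flags=1010 NE?T → r3=0x4d

EXEC = [4,5]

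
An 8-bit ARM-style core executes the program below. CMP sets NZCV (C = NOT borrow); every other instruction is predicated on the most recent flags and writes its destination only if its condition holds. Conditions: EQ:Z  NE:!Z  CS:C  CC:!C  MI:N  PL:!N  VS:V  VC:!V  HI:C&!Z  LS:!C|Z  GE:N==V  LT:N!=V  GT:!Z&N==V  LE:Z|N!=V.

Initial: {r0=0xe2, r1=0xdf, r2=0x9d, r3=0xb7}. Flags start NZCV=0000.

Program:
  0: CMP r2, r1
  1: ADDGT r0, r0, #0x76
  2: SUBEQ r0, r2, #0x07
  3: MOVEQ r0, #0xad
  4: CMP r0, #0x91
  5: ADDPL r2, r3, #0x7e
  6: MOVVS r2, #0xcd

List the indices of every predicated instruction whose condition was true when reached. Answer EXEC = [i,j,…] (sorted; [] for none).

EXEC = [5]

[0] flags=1000 → (cmp)
[1] flags=1000 GT?F → skip
[2] flags=1000 EQ?F → skip
[3] flags=1000 EQ?F → skip
[4] flags=0010 → (cmp)
[5] flags=0010 PL?T → r2=0x35
[6] flags=0010 VS?F → skip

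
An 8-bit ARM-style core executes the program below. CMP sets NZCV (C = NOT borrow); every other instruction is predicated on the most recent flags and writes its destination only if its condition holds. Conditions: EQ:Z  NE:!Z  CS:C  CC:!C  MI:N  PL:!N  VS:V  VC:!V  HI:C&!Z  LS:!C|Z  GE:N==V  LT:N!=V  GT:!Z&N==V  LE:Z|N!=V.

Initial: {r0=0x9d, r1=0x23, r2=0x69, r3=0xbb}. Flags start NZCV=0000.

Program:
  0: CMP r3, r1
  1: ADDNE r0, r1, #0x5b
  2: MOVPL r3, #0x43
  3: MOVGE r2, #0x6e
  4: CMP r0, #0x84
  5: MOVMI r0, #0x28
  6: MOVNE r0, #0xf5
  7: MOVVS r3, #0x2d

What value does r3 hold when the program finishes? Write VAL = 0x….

[0] flags=1010 → (cmp)
[1] flags=1010 NE?T → r0=0x7e
[2] flags=1010 PL?F → skip
[3] flags=1010 GE?F → skip
[4] flags=1001 → (cmp)
[5] flags=1001 MI?T → r0=0x28
[6] flags=1001 NE?T → r0=0xf5
[7] flags=1001 VS?T → r3=0x2d

VAL = 0x2d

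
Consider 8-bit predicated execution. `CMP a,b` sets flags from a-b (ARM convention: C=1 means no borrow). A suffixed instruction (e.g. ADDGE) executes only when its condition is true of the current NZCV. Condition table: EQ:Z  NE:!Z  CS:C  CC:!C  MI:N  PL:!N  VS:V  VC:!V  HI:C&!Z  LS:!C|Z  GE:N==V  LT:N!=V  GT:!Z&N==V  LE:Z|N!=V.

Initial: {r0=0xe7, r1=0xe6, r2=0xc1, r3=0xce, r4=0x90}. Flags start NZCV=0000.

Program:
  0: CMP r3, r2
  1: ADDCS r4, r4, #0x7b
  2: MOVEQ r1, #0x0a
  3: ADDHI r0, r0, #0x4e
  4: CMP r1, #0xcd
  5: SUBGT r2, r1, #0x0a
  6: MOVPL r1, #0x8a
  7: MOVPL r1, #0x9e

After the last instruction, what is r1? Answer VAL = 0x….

[0] flags=0010 → (cmp)
[1] flags=0010 CS?T → r4=0x0b
[2] flags=0010 EQ?F → skip
[3] flags=0010 HI?T → r0=0x35
[4] flags=0010 → (cmp)
[5] flags=0010 GT?T → r2=0xdc
[6] flags=0010 PL?T → r1=0x8a
[7] flags=0010 PL?T → r1=0x9e

VAL = 0x9e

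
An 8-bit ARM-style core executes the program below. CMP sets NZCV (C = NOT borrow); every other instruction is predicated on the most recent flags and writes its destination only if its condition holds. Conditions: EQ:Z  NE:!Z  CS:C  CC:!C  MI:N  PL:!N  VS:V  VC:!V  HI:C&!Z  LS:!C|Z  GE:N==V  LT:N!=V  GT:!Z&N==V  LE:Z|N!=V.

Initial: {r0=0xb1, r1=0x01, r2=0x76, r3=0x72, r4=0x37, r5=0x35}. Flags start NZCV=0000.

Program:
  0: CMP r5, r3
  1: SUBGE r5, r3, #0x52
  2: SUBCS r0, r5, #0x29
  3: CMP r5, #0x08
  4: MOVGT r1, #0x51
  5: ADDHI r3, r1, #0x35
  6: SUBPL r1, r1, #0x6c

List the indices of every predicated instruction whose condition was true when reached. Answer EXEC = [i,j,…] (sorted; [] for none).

[0] flags=1000 → (cmp)
[1] flags=1000 GE?F → skip
[2] flags=1000 CS?F → skip
[3] flags=0010 → (cmp)
[4] flags=0010 GT?T → r1=0x51
[5] flags=0010 HI?T → r3=0x86
[6] flags=0010 PL?T → r1=0xe5

EXEC = [4,5,6]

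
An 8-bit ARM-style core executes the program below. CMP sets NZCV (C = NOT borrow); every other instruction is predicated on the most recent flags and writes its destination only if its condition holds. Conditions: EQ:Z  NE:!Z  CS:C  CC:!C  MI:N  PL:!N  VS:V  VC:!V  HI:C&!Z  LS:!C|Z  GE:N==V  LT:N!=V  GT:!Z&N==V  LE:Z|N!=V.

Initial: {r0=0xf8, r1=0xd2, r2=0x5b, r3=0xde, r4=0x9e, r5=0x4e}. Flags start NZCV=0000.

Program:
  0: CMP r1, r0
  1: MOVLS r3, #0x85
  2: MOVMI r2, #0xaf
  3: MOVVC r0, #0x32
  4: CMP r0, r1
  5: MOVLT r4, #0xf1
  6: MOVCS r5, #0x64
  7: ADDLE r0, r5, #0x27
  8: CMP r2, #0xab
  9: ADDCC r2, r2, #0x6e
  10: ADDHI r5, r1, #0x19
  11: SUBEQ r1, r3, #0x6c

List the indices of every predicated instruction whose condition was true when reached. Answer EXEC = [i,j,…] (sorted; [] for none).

EXEC = [1,2,3,10]

0: ✓ CMP  NZCV=1000
1: ✓ MOVLS  r3←0x85
2: ✓ MOVMI  r2←0xaf
3: ✓ MOVVC  r0←0x32
4: ✓ CMP  NZCV=0000
5: · MOVLT
6: · MOVCS
7: · ADDLE
8: ✓ CMP  NZCV=0010
9: · ADDCC
10: ✓ ADDHI  r5←0xeb
11: · SUBEQ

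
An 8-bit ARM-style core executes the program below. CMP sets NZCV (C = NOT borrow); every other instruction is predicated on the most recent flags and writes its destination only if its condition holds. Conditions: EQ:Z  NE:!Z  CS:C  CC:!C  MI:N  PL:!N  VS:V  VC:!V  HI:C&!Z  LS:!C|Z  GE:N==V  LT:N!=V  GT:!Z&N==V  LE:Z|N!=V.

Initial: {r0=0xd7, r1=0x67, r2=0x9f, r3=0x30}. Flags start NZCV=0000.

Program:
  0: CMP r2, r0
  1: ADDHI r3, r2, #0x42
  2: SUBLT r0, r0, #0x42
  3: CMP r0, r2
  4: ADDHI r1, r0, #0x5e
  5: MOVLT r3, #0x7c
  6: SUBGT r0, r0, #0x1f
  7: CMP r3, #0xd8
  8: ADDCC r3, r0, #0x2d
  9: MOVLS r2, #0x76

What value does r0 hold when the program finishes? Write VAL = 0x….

VAL = 0x95

[0] flags=1000 → (cmp)
[1] flags=1000 HI?F → skip
[2] flags=1000 LT?T → r0=0x95
[3] flags=1000 → (cmp)
[4] flags=1000 HI?F → skip
[5] flags=1000 LT?T → r3=0x7c
[6] flags=1000 GT?F → skip
[7] flags=1001 → (cmp)
[8] flags=1001 CC?T → r3=0xc2
[9] flags=1001 LS?T → r2=0x76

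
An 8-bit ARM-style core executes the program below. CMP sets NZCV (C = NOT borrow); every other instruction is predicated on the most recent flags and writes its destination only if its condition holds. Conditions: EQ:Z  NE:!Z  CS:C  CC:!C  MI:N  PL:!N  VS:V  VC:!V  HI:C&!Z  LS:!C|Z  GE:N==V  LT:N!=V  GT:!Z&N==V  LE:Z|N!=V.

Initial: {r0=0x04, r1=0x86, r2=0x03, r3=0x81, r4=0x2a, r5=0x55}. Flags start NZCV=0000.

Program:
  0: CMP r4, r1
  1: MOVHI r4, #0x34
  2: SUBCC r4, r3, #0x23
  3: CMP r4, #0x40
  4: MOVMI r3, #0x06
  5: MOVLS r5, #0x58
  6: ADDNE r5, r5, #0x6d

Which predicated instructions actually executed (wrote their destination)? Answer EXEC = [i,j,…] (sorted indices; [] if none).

EXEC = [2,6]

[0] flags=1001 → (cmp)
[1] flags=1001 HI?F → skip
[2] flags=1001 CC?T → r4=0x5e
[3] flags=0010 → (cmp)
[4] flags=0010 MI?F → skip
[5] flags=0010 LS?F → skip
[6] flags=0010 NE?T → r5=0xc2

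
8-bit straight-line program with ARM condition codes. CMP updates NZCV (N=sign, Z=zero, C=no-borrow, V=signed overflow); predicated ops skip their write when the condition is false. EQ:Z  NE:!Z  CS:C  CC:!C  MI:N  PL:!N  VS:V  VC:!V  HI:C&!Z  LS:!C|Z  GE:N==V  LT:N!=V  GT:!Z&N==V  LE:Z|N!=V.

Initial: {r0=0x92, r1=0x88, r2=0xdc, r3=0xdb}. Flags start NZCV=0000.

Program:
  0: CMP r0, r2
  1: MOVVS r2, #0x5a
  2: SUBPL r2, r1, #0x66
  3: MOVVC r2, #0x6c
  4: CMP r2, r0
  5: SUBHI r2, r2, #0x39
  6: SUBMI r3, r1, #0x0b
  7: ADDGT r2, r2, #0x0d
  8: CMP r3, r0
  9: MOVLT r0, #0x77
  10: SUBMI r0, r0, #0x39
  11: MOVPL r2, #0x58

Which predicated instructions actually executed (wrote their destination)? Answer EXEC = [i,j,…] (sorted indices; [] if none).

EXEC = [3,6,7,10]

[0] flags=1000 → (cmp)
[1] flags=1000 VS?F → skip
[2] flags=1000 PL?F → skip
[3] flags=1000 VC?T → r2=0x6c
[4] flags=1001 → (cmp)
[5] flags=1001 HI?F → skip
[6] flags=1001 MI?T → r3=0x7d
[7] flags=1001 GT?T → r2=0x79
[8] flags=1001 → (cmp)
[9] flags=1001 LT?F → skip
[10] flags=1001 MI?T → r0=0x59
[11] flags=1001 PL?F → skip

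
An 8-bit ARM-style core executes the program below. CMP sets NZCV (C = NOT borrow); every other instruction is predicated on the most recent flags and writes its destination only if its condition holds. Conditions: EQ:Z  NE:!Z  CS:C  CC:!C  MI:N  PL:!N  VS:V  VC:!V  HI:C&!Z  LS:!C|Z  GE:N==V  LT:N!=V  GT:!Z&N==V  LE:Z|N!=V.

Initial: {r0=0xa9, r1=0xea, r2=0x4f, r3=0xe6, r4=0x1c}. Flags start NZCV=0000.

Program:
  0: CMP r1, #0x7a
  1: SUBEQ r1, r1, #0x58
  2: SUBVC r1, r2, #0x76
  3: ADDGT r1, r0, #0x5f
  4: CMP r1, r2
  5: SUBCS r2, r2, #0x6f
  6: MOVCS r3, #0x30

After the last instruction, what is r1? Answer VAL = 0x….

VAL = 0xea

0: ✓ CMP  NZCV=0011
1: · SUBEQ
2: · SUBVC
3: · ADDGT
4: ✓ CMP  NZCV=1010
5: ✓ SUBCS  r2←0xe0
6: ✓ MOVCS  r3←0x30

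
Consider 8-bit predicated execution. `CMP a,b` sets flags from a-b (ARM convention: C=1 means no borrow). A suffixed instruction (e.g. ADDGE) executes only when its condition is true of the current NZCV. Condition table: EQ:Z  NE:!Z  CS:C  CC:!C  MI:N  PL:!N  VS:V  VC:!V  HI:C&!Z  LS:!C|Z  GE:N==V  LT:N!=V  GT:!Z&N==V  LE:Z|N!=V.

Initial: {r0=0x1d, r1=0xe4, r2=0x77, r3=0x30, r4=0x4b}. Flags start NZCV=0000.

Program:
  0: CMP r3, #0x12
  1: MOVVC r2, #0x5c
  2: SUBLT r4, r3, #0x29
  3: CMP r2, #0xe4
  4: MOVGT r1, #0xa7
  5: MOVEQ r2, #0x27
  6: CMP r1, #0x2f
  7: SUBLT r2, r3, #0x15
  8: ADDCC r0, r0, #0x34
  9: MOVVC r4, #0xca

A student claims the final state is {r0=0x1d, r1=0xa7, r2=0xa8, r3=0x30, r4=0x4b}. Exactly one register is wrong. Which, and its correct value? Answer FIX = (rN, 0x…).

FIX = (r2, 0x1b)

0: ✓ CMP  NZCV=0010
1: ✓ MOVVC  r2←0x5c
2: · SUBLT
3: ✓ CMP  NZCV=0000
4: ✓ MOVGT  r1←0xa7
5: · MOVEQ
6: ✓ CMP  NZCV=0011
7: ✓ SUBLT  r2←0x1b
8: · ADDCC
9: · MOVVC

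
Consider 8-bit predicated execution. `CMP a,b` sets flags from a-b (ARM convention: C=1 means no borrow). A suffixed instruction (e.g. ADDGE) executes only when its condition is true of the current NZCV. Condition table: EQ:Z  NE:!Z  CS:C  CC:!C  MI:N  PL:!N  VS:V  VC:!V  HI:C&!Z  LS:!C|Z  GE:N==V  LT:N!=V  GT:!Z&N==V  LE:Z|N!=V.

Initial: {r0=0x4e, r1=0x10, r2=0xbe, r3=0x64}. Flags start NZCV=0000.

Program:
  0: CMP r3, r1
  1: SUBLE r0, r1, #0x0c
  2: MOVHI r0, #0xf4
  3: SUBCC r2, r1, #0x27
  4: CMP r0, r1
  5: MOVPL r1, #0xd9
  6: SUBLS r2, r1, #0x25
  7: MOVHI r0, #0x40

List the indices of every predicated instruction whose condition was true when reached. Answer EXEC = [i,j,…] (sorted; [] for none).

EXEC = [2,7]

0: ✓ CMP  NZCV=0010
1: · SUBLE
2: ✓ MOVHI  r0←0xf4
3: · SUBCC
4: ✓ CMP  NZCV=1010
5: · MOVPL
6: · SUBLS
7: ✓ MOVHI  r0←0x40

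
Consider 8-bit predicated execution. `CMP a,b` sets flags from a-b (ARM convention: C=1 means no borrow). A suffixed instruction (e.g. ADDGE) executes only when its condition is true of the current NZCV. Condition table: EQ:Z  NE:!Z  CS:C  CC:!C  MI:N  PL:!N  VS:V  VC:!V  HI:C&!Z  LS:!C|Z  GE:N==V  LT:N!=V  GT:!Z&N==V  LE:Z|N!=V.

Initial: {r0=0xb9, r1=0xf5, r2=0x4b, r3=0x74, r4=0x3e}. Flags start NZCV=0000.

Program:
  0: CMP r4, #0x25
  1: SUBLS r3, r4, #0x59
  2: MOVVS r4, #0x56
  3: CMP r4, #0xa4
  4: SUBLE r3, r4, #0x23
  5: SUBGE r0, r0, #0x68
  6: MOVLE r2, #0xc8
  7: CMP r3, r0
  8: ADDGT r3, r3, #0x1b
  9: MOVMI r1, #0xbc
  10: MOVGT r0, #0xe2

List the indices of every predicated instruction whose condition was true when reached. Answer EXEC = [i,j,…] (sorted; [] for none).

EXEC = [5,8,10]

[0] flags=0010 → (cmp)
[1] flags=0010 LS?F → skip
[2] flags=0010 VS?F → skip
[3] flags=1001 → (cmp)
[4] flags=1001 LE?F → skip
[5] flags=1001 GE?T → r0=0x51
[6] flags=1001 LE?F → skip
[7] flags=0010 → (cmp)
[8] flags=0010 GT?T → r3=0x8f
[9] flags=0010 MI?F → skip
[10] flags=0010 GT?T → r0=0xe2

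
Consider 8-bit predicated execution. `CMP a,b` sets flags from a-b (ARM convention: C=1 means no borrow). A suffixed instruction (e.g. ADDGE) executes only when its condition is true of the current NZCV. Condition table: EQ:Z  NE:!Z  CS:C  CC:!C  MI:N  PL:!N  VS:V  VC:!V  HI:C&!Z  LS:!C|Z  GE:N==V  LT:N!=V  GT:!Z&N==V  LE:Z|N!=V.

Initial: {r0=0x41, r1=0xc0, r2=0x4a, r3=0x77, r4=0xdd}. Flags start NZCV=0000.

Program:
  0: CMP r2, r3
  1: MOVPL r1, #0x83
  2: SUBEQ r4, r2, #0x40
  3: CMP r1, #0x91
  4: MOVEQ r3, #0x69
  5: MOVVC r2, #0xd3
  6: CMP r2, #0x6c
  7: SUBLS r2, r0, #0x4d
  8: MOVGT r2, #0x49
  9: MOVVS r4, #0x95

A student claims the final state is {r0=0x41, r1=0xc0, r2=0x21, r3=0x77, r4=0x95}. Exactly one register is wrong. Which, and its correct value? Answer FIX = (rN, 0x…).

0: ✓ CMP  NZCV=1000
1: · MOVPL
2: · SUBEQ
3: ✓ CMP  NZCV=0010
4: · MOVEQ
5: ✓ MOVVC  r2←0xd3
6: ✓ CMP  NZCV=0011
7: · SUBLS
8: · MOVGT
9: ✓ MOVVS  r4←0x95

FIX = (r2, 0xd3)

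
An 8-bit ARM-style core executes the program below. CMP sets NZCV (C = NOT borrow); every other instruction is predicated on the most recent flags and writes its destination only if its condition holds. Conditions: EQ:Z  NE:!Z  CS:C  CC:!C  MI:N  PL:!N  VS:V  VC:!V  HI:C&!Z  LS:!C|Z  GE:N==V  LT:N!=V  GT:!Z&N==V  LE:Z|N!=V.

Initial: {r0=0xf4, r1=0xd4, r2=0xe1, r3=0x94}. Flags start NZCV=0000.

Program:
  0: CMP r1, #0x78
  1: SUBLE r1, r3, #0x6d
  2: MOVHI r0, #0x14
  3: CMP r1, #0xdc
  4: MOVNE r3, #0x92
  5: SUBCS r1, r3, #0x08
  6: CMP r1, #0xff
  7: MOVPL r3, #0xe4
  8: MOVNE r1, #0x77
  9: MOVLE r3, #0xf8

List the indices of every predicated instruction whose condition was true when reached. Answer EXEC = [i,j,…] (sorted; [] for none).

EXEC = [1,2,4,7,8]

[0] flags=0011 → (cmp)
[1] flags=0011 LE?T → r1=0x27
[2] flags=0011 HI?T → r0=0x14
[3] flags=0000 → (cmp)
[4] flags=0000 NE?T → r3=0x92
[5] flags=0000 CS?F → skip
[6] flags=0000 → (cmp)
[7] flags=0000 PL?T → r3=0xe4
[8] flags=0000 NE?T → r1=0x77
[9] flags=0000 LE?F → skip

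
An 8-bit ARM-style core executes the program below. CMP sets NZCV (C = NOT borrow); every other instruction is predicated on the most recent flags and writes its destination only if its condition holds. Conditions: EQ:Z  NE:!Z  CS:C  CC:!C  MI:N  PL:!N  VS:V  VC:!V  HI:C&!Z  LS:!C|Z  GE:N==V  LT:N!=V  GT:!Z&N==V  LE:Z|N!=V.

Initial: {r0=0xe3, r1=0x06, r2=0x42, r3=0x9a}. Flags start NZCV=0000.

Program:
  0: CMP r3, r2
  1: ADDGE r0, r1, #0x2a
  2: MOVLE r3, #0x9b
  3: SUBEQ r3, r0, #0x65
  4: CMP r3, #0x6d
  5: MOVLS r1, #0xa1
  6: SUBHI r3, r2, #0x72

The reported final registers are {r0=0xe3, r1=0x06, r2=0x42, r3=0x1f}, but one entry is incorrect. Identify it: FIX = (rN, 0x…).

FIX = (r3, 0xd0)

[0] flags=0011 → (cmp)
[1] flags=0011 GE?F → skip
[2] flags=0011 LE?T → r3=0x9b
[3] flags=0011 EQ?F → skip
[4] flags=0011 → (cmp)
[5] flags=0011 LS?F → skip
[6] flags=0011 HI?T → r3=0xd0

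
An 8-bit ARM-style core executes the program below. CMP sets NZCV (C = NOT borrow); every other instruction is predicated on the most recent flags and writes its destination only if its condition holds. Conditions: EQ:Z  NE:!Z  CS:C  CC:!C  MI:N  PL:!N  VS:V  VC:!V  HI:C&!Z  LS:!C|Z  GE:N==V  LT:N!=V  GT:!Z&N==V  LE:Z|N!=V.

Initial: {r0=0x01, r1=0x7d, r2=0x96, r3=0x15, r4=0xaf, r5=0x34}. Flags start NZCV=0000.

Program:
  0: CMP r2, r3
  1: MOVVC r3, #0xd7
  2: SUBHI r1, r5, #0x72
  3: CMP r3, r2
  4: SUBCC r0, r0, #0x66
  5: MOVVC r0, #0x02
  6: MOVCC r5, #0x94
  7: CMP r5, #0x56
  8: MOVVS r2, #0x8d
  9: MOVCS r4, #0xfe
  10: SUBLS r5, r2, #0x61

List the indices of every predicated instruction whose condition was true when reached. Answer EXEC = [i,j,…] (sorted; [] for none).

0: ✓ CMP  NZCV=1010
1: ✓ MOVVC  r3←0xd7
2: ✓ SUBHI  r1←0xc2
3: ✓ CMP  NZCV=0010
4: · SUBCC
5: ✓ MOVVC  r0←0x02
6: · MOVCC
7: ✓ CMP  NZCV=1000
8: · MOVVS
9: · MOVCS
10: ✓ SUBLS  r5←0x35

EXEC = [1,2,5,10]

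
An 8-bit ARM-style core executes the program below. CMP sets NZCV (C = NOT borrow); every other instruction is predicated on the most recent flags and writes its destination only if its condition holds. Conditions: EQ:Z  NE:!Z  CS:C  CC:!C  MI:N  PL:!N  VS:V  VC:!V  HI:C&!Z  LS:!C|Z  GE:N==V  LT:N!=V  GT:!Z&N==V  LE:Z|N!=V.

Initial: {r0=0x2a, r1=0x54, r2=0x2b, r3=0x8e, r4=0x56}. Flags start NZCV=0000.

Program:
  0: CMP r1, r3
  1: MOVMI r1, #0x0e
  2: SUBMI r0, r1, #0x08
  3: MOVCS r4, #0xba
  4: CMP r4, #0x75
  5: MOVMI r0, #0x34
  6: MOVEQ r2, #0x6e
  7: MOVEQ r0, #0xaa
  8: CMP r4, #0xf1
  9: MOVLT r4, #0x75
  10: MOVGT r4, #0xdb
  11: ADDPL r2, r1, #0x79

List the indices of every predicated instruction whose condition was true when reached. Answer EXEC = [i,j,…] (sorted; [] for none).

EXEC = [1,2,5,10,11]

0: ✓ CMP  NZCV=1001
1: ✓ MOVMI  r1←0x0e
2: ✓ SUBMI  r0←0x06
3: · MOVCS
4: ✓ CMP  NZCV=1000
5: ✓ MOVMI  r0←0x34
6: · MOVEQ
7: · MOVEQ
8: ✓ CMP  NZCV=0000
9: · MOVLT
10: ✓ MOVGT  r4←0xdb
11: ✓ ADDPL  r2←0x87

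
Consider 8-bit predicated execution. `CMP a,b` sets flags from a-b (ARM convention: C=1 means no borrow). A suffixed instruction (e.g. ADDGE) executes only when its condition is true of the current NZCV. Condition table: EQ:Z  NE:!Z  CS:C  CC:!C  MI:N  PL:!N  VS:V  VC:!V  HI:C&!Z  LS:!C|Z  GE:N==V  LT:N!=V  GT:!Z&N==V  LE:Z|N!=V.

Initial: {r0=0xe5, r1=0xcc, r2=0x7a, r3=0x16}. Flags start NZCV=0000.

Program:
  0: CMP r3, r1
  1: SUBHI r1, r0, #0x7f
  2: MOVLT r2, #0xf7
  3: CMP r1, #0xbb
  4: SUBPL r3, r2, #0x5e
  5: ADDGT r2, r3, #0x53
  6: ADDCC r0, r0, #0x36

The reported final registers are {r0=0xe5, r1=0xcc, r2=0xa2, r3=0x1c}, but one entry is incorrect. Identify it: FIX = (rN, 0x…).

0: ✓ CMP  NZCV=0000
1: · SUBHI
2: · MOVLT
3: ✓ CMP  NZCV=0010
4: ✓ SUBPL  r3←0x1c
5: ✓ ADDGT  r2←0x6f
6: · ADDCC

FIX = (r2, 0x6f)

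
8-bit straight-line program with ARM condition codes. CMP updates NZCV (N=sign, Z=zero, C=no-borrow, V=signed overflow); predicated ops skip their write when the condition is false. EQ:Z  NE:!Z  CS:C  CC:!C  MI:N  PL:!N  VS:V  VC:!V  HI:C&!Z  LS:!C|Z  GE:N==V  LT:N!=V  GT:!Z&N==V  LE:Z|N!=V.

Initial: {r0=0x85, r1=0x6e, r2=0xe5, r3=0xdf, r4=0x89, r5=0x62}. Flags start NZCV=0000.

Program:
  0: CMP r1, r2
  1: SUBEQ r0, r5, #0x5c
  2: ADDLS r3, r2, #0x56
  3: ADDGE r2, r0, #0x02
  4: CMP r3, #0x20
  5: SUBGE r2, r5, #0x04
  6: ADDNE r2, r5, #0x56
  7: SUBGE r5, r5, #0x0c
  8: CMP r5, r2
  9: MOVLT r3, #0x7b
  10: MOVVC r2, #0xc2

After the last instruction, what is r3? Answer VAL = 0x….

VAL = 0x3b

0: ✓ CMP  NZCV=1001
1: · SUBEQ
2: ✓ ADDLS  r3←0x3b
3: ✓ ADDGE  r2←0x87
4: ✓ CMP  NZCV=0010
5: ✓ SUBGE  r2←0x5e
6: ✓ ADDNE  r2←0xb8
7: ✓ SUBGE  r5←0x56
8: ✓ CMP  NZCV=1001
9: · MOVLT
10: · MOVVC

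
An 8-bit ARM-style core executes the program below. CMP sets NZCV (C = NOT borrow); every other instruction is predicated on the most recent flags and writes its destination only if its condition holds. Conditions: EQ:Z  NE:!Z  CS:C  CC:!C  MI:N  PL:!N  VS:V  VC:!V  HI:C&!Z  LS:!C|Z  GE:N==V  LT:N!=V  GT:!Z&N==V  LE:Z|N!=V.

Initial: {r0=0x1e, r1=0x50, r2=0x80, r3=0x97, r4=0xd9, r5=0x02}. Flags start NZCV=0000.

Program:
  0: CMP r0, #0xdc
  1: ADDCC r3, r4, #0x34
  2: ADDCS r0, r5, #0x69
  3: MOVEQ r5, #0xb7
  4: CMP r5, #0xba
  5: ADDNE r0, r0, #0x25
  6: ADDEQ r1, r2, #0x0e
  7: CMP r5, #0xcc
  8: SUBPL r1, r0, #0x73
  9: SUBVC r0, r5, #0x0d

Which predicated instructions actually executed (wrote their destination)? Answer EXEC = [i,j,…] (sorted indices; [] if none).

[0] flags=0000 → (cmp)
[1] flags=0000 CC?T → r3=0x0d
[2] flags=0000 CS?F → skip
[3] flags=0000 EQ?F → skip
[4] flags=0000 → (cmp)
[5] flags=0000 NE?T → r0=0x43
[6] flags=0000 EQ?F → skip
[7] flags=0000 → (cmp)
[8] flags=0000 PL?T → r1=0xd0
[9] flags=0000 VC?T → r0=0xf5

EXEC = [1,5,8,9]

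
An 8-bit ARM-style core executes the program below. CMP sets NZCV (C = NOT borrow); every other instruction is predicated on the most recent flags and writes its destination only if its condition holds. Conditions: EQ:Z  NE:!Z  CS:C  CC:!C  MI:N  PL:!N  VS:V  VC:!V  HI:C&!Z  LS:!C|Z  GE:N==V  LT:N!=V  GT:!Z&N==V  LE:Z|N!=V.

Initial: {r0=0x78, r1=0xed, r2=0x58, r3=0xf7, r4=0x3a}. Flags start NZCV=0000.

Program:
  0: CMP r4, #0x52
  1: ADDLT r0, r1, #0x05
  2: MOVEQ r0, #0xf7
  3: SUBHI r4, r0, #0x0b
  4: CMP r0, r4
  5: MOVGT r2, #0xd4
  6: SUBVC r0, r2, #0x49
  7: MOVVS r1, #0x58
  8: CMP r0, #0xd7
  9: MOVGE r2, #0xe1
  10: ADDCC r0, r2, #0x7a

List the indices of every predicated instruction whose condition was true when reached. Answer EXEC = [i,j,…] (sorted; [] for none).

EXEC = [1,6,9,10]

[0] flags=1000 → (cmp)
[1] flags=1000 LT?T → r0=0xf2
[2] flags=1000 EQ?F → skip
[3] flags=1000 HI?F → skip
[4] flags=1010 → (cmp)
[5] flags=1010 GT?F → skip
[6] flags=1010 VC?T → r0=0x0f
[7] flags=1010 VS?F → skip
[8] flags=0000 → (cmp)
[9] flags=0000 GE?T → r2=0xe1
[10] flags=0000 CC?T → r0=0x5b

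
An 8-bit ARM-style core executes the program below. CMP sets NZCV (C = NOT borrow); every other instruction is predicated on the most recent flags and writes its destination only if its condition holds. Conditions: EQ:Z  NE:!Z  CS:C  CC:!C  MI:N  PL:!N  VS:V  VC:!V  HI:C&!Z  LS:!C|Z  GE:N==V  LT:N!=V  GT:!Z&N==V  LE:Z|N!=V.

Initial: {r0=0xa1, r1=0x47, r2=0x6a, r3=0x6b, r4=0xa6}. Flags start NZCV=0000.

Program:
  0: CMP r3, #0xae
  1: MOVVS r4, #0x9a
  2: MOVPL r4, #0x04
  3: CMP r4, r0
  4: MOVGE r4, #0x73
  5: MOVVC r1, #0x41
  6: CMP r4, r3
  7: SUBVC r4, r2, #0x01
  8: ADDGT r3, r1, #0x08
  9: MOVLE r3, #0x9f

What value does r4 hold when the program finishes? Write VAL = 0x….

[0] flags=1001 → (cmp)
[1] flags=1001 VS?T → r4=0x9a
[2] flags=1001 PL?F → skip
[3] flags=1000 → (cmp)
[4] flags=1000 GE?F → skip
[5] flags=1000 VC?T → r1=0x41
[6] flags=0011 → (cmp)
[7] flags=0011 VC?F → skip
[8] flags=0011 GT?F → skip
[9] flags=0011 LE?T → r3=0x9f

VAL = 0x9a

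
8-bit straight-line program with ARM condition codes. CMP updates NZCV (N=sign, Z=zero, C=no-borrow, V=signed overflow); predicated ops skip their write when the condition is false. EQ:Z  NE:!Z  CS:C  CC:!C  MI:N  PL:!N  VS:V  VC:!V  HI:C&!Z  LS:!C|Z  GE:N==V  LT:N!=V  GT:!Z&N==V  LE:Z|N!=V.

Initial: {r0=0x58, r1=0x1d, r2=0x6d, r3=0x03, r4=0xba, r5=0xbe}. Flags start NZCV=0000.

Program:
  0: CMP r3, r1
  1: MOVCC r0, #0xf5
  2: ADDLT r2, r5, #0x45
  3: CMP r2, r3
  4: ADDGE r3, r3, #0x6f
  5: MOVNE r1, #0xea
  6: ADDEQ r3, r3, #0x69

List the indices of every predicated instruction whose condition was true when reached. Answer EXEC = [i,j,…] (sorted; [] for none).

[0] flags=1000 → (cmp)
[1] flags=1000 CC?T → r0=0xf5
[2] flags=1000 LT?T → r2=0x03
[3] flags=0110 → (cmp)
[4] flags=0110 GE?T → r3=0x72
[5] flags=0110 NE?F → skip
[6] flags=0110 EQ?T → r3=0xdb

EXEC = [1,2,4,6]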